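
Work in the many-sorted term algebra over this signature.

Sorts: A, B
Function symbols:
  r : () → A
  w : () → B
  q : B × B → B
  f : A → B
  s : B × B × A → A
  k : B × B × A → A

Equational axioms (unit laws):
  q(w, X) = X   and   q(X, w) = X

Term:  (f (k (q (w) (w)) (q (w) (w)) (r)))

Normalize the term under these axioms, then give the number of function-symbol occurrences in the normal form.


1. (f (k (q (w) (w)) (q (w) (w)) (r)))  →  (f (k (w) (q (w) (w)) (r)))
2. (f (k (w) (q (w) (w)) (r)))  →  (f (k (w) (w) (r)))
normal form: (f (k (w) (w) (r)))

size = 5


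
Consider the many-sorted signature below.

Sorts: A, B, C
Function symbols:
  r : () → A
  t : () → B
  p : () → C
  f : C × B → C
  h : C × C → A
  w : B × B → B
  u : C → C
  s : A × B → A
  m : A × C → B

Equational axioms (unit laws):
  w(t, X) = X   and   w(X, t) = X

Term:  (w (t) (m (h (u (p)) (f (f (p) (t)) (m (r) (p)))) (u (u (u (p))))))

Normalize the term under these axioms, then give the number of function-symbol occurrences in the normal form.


1. (w (t) (m (h (u (p)) (f (f (p) (t)) (m (r) (p)))) (u (u (u (p))))))  →  (m (h (u (p)) (f (f (p) (t)) (m (r) (p)))) (u (u (u (p)))))
normal form: (m (h (u (p)) (f (f (p) (t)) (m (r) (p)))) (u (u (u (p)))))

size = 15


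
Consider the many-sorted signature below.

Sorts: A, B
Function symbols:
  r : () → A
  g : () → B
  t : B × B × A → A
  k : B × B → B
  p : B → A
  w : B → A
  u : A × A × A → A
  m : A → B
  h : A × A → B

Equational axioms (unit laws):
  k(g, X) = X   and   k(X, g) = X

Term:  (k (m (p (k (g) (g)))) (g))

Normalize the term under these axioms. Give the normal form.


normal form = (m (p (g)))

1. (k (m (p (k (g) (g)))) (g))  →  (m (p (k (g) (g))))
2. (m (p (k (g) (g))))  →  (m (p (g)))


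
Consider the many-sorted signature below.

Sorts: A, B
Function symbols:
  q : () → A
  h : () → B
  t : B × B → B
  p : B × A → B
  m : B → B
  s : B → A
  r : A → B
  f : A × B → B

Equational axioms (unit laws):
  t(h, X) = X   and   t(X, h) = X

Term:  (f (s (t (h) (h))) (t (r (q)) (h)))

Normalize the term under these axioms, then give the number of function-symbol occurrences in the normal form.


size = 5

1. (f (s (t (h) (h))) (t (r (q)) (h)))  →  (f (s (h)) (t (r (q)) (h)))
2. (f (s (h)) (t (r (q)) (h)))  →  (f (s (h)) (r (q)))
normal form: (f (s (h)) (r (q)))


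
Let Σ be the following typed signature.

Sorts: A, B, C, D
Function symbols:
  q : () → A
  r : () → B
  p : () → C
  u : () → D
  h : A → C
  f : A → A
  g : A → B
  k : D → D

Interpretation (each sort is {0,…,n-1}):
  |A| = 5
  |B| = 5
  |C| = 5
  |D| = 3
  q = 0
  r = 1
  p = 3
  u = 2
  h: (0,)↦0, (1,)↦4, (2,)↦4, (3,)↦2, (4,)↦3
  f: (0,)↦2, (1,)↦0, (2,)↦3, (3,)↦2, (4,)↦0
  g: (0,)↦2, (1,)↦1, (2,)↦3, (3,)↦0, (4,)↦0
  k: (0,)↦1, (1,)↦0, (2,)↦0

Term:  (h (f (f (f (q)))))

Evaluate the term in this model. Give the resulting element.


value = 4

  q = 0
  (f (q)) = f(0,) = 2
  (f (f (q))) = f(2,) = 3
  (f (f (f (q)))) = f(3,) = 2
  (h (f (f (f (q))))) = h(2,) = 4


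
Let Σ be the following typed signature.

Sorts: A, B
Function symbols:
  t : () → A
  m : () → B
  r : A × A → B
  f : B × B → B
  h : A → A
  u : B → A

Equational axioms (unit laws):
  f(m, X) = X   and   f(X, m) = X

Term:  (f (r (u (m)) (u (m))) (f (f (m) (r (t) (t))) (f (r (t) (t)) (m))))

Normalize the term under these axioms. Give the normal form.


1. (f (r (u (m)) (u (m))) (f (f (m) (r (t) (t))) (f (r (t) (t)) (m))))  →  (f (r (u (m)) (u (m))) (f (r (t) (t)) (f (r (t) (t)) (m))))
2. (f (r (u (m)) (u (m))) (f (r (t) (t)) (f (r (t) (t)) (m))))  →  (f (r (u (m)) (u (m))) (f (r (t) (t)) (r (t) (t))))

normal form = (f (r (u (m)) (u (m))) (f (r (t) (t)) (r (t) (t))))


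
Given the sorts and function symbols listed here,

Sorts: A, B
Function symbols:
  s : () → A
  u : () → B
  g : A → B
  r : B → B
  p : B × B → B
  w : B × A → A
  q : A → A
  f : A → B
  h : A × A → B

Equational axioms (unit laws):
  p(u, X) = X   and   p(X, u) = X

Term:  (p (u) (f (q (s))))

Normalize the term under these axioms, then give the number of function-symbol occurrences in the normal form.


size = 3

1. (p (u) (f (q (s))))  →  (f (q (s)))
normal form: (f (q (s)))


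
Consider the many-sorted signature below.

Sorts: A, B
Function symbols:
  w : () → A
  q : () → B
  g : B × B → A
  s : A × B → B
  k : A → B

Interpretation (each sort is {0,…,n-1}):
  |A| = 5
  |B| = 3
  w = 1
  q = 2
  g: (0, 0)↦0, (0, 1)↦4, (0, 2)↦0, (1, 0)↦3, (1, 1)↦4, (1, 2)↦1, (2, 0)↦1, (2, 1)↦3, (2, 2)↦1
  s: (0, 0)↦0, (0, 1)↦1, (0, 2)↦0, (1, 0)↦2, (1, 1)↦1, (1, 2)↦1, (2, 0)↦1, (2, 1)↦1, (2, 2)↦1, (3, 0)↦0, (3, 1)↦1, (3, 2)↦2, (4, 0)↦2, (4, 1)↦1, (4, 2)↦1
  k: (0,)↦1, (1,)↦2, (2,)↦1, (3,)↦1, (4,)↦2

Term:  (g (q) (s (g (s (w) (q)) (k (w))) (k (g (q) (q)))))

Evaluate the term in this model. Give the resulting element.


value = 3

  q = 2
  w = 1
  q = 2
  (s (w) (q)) = s(1, 2) = 1
  w = 1
  (k (w)) = k(1,) = 2
  (g (s (w) (q)) (k (w))) = g(1, 2) = 1
  q = 2
  q = 2
  (g (q) (q)) = g(2, 2) = 1
  (k (g (q) (q))) = k(1,) = 2
  (s (g (s (w) (q)) (k (w))) (k (g (q) (q)))) = s(1, 2) = 1
  (g (q) (s (g (s (w) (q)) (k (w))) (k (g (q) (q))))) = g(2, 1) = 3


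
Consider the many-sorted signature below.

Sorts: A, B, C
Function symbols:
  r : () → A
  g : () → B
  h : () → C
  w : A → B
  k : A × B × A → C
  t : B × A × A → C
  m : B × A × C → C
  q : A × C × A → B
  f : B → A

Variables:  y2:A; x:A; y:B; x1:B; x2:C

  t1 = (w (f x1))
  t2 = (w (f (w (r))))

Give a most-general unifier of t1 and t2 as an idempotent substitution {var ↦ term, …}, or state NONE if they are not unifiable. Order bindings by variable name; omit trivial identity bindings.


{x1 ↦ (w (r))}


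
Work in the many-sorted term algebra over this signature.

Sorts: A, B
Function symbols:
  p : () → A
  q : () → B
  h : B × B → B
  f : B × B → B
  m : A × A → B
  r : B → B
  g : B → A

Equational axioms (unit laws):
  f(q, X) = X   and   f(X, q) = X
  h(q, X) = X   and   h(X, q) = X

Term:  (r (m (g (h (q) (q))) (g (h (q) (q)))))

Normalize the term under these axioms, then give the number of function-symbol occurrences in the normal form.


size = 6

1. (r (m (g (h (q) (q))) (g (h (q) (q)))))  →  (r (m (g (q)) (g (h (q) (q)))))
2. (r (m (g (q)) (g (h (q) (q)))))  →  (r (m (g (q)) (g (q))))
normal form: (r (m (g (q)) (g (q))))


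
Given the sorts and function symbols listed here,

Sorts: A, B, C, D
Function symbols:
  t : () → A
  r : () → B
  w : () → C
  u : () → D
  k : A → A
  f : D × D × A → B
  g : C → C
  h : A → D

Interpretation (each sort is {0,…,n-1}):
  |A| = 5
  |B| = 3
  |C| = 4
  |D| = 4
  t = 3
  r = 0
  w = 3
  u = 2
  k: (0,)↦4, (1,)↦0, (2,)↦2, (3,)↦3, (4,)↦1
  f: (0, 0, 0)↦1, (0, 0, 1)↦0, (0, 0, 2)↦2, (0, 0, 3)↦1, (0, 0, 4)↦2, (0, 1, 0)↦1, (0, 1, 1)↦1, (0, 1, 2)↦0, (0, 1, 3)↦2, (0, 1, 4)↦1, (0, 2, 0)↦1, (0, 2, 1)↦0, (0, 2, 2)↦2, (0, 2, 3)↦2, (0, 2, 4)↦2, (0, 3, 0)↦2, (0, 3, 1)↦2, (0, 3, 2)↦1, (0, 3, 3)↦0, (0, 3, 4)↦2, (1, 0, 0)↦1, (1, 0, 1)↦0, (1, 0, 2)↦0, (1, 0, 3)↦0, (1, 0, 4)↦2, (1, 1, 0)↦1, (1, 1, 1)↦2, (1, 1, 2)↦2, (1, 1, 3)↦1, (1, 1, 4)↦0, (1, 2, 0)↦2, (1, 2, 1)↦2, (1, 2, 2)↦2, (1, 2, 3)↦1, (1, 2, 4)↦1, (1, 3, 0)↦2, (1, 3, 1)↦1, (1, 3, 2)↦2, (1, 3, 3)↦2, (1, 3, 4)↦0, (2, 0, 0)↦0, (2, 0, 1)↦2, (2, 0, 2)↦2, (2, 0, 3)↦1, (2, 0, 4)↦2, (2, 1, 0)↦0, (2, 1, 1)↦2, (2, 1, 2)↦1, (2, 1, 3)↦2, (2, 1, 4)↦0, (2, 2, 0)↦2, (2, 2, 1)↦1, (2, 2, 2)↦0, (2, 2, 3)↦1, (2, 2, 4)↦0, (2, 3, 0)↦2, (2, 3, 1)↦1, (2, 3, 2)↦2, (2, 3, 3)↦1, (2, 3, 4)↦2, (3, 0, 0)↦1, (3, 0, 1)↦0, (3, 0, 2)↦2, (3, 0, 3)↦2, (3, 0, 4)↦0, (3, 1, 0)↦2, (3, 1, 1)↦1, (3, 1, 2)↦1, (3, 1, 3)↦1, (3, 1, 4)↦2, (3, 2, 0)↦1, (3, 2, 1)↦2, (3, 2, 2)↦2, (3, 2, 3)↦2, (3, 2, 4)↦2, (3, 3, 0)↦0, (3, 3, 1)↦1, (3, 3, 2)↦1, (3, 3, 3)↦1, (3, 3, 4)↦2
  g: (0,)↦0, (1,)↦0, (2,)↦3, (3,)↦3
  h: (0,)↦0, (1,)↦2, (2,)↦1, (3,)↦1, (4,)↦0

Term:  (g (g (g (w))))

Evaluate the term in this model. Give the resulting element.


value = 3

  w = 3
  (g (w)) = g(3,) = 3
  (g (g (w))) = g(3,) = 3
  (g (g (g (w)))) = g(3,) = 3


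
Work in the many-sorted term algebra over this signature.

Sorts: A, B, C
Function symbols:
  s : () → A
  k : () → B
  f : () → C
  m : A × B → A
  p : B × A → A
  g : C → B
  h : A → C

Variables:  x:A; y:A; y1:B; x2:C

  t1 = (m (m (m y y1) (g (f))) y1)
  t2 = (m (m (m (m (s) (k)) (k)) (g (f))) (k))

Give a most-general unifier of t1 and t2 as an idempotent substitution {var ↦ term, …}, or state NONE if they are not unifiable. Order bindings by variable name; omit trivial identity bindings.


{y ↦ (m (s) (k)), y1 ↦ (k)}


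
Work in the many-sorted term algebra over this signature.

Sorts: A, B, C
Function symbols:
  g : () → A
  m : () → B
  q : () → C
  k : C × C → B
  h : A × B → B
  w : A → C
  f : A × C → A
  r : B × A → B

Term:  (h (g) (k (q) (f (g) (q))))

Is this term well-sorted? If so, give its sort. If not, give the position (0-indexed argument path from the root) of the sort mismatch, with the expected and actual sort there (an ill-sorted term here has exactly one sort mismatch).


  (g) : A
    (q) : C
      (g) : A
      (q) : C
    (f (g) (q)) : A
  (k (q) (f (g) (q))) : ✗ arg 1 at [1, 1] has sort A, expected C

ill-sorted at position [1, 1]: expected C, got A


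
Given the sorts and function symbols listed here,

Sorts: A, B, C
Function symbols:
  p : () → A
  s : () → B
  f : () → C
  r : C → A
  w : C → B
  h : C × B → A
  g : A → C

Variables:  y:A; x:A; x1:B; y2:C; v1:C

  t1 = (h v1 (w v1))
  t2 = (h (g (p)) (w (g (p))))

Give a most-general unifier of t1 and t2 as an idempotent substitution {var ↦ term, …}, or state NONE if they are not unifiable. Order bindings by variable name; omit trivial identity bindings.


{v1 ↦ (g (p))}


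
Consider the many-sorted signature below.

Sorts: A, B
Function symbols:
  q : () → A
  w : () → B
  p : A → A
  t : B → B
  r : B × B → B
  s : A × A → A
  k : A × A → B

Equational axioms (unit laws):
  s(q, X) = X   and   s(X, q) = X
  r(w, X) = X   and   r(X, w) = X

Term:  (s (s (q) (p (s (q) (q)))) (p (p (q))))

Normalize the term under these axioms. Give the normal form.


1. (s (s (q) (p (s (q) (q)))) (p (p (q))))  →  (s (p (s (q) (q))) (p (p (q))))
2. (s (p (s (q) (q))) (p (p (q))))  →  (s (p (q)) (p (p (q))))

normal form = (s (p (q)) (p (p (q))))


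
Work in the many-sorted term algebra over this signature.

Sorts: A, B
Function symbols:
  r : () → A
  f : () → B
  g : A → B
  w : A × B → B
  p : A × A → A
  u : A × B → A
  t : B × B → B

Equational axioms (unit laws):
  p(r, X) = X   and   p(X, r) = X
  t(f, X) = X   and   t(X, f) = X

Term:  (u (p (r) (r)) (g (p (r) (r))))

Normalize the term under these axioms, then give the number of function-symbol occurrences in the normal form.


1. (u (p (r) (r)) (g (p (r) (r))))  →  (u (r) (g (p (r) (r))))
2. (u (r) (g (p (r) (r))))  →  (u (r) (g (r)))
normal form: (u (r) (g (r)))

size = 4


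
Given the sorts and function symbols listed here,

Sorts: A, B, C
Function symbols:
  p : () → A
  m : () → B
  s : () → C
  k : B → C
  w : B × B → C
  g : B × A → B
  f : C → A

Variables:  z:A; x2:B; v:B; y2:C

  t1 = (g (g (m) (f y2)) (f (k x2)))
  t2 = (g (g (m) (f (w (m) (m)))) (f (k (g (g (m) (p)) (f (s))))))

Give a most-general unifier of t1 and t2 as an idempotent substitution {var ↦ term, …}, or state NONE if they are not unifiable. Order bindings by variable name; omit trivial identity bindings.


{x2 ↦ (g (g (m) (p)) (f (s))), y2 ↦ (w (m) (m))}


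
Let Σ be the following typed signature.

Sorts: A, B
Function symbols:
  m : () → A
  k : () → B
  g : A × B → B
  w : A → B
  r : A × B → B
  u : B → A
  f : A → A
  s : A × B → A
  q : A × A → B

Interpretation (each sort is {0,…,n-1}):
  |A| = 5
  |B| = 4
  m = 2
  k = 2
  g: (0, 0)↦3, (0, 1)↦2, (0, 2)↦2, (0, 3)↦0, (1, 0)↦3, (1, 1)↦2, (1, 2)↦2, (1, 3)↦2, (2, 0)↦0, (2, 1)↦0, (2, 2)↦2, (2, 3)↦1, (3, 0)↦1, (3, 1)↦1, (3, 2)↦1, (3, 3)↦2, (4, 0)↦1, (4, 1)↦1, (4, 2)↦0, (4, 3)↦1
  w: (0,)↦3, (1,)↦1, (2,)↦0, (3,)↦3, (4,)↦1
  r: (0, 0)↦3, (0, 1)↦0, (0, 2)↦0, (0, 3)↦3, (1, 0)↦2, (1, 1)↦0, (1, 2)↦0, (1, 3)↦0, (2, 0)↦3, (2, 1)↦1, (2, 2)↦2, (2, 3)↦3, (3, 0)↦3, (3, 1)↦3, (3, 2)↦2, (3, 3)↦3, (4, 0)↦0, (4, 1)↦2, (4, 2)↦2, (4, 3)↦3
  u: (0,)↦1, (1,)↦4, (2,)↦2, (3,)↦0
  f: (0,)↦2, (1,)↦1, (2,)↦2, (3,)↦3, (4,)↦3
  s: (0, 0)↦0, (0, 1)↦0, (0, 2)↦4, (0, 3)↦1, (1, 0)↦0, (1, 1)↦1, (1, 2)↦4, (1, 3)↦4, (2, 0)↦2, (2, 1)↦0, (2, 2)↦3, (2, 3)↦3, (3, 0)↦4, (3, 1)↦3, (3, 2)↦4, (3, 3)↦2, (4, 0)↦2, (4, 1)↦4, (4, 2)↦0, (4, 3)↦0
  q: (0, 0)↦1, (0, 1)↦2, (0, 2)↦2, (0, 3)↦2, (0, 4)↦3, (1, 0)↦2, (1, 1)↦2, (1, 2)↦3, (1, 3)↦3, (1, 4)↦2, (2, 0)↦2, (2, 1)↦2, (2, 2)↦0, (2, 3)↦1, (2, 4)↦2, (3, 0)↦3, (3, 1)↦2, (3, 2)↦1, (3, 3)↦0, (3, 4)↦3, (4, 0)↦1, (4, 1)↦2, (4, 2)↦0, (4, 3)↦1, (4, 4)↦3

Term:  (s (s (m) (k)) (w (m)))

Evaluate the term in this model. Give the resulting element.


value = 4

  m = 2
  k = 2
  (s (m) (k)) = s(2, 2) = 3
  m = 2
  (w (m)) = w(2,) = 0
  (s (s (m) (k)) (w (m))) = s(3, 0) = 4


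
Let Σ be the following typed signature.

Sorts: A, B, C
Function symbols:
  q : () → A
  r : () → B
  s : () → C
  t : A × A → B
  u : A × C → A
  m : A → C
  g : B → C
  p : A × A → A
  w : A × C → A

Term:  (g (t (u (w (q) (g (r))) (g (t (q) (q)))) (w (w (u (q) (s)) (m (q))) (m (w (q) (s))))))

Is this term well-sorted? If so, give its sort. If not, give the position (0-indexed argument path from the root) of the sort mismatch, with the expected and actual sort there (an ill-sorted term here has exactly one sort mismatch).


        (q) : A
          (r) : B
        (g (r)) : C
      (w (q) (g (r))) : A
          (q) : A
          (q) : A
        (t (q) (q)) : B
      (g (t (q) (q))) : C
    (u (w (q) (g (r))) (g (t (q) (q)))) : A
          (q) : A
          (s) : C
        (u (q) (s)) : A
          (q) : A
        (m (q)) : C
      (w (u (q) (s)) (m (q))) : A
          (q) : A
          (s) : C
        (w (q) (s)) : A
      (m (w (q) (s))) : C
    (w (w (u (q) (s)) (m (q))) (m (w (q) (s)))) : A
  (t (u (w (q) (g (r))) (g (t (q) (q)))) (w (w (u (q) (s)) (m (q))) (m (w (q) (s))))) : B
(g (t (u (w (q) (g (r))) (g (t (q) (q)))) (w (w (u (q) (s)) (m (q))) (m (w (q) (s)))))) : C

well-sorted; sort = C


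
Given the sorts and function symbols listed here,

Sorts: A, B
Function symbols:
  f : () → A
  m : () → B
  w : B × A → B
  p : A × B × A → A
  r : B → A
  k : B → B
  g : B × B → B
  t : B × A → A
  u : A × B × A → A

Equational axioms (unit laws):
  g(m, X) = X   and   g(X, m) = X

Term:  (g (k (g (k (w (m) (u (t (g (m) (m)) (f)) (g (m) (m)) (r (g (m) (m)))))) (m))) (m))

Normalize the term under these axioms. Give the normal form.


normal form = (k (k (w (m) (u (t (m) (f)) (m) (r (m))))))

1. (g (k (g (k (w (m) (u (t (g (m) (m)) (f)) (g (m) (m)) (r (g (m) (m)))))) (m))) (m))  →  (k (g (k (w (m) (u (t (g (m) (m)) (f)) (g (m) (m)) (r (g (m) (m)))))) (m)))
2. (k (g (k (w (m) (u (t (g (m) (m)) (f)) (g (m) (m)) (r (g (m) (m)))))) (m)))  →  (k (k (w (m) (u (t (g (m) (m)) (f)) (g (m) (m)) (r (g (m) (m)))))))
3. (k (k (w (m) (u (t (g (m) (m)) (f)) (g (m) (m)) (r (g (m) (m)))))))  →  (k (k (w (m) (u (t (m) (f)) (g (m) (m)) (r (g (m) (m)))))))
4. (k (k (w (m) (u (t (m) (f)) (g (m) (m)) (r (g (m) (m)))))))  →  (k (k (w (m) (u (t (m) (f)) (m) (r (g (m) (m)))))))
5. (k (k (w (m) (u (t (m) (f)) (m) (r (g (m) (m)))))))  →  (k (k (w (m) (u (t (m) (f)) (m) (r (m))))))


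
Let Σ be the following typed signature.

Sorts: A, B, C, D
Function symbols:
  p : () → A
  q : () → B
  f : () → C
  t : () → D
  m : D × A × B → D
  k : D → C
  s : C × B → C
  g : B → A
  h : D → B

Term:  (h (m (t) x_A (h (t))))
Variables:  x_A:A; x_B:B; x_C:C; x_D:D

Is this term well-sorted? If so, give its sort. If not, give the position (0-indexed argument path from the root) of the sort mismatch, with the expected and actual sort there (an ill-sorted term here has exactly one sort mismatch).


well-sorted; sort = B

    (t) : D
    x_A : A
      (t) : D
    (h (t)) : B
  (m (t) x_A (h (t))) : D
(h (m (t) x_A (h (t)))) : B


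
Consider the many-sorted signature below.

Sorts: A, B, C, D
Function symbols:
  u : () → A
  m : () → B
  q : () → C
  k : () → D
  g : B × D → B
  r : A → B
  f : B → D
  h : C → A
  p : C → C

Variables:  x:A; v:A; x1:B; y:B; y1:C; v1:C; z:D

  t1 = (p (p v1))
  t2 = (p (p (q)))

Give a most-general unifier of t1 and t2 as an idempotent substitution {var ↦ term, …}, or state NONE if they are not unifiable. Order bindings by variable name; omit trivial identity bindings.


{v1 ↦ (q)}


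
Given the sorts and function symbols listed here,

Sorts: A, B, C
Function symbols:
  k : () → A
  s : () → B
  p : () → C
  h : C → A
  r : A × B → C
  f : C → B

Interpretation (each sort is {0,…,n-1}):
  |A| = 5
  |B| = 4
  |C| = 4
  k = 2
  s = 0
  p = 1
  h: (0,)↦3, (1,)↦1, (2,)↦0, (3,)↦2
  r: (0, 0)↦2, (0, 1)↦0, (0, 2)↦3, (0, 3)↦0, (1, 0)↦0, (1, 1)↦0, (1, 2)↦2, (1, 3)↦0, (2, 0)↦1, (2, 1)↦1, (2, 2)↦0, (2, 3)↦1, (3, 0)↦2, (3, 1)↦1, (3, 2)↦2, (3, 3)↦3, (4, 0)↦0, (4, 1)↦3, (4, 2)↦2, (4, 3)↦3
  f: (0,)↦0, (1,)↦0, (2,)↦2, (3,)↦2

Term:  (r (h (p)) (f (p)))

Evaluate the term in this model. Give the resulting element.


  p = 1
  (h (p)) = h(1,) = 1
  p = 1
  (f (p)) = f(1,) = 0
  (r (h (p)) (f (p))) = r(1, 0) = 0

value = 0


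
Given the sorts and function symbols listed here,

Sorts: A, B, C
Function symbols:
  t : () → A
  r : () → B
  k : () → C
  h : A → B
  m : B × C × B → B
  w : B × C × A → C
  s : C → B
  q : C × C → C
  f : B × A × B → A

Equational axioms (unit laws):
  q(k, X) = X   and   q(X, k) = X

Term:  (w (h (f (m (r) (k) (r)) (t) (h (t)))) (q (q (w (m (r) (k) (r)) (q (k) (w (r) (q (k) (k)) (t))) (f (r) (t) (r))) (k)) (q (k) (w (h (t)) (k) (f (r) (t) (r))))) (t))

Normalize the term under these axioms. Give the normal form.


normal form = (w (h (f (m (r) (k) (r)) (t) (h (t)))) (q (w (m (r) (k) (r)) (w (r) (k) (t)) (f (r) (t) (r))) (w (h (t)) (k) (f (r) (t) (r)))) (t))

1. (w (h (f (m (r) (k) (r)) (t) (h (t)))) (q (q (w (m (r) (k) (r)) (q (k) (w (r) (q (k) (k)) (t))) (f (r) (t) (r))) (k)) (q (k) (w (h (t)) (k) (f (r) (t) (r))))) (t))  →  (w (h (f (m (r) (k) (r)) (t) (h (t)))) (q (w (m (r) (k) (r)) (q (k) (w (r) (q (k) (k)) (t))) (f (r) (t) (r))) (q (k) (w (h (t)) (k) (f (r) (t) (r))))) (t))
2. (w (h (f (m (r) (k) (r)) (t) (h (t)))) (q (w (m (r) (k) (r)) (q (k) (w (r) (q (k) (k)) (t))) (f (r) (t) (r))) (q (k) (w (h (t)) (k) (f (r) (t) (r))))) (t))  →  (w (h (f (m (r) (k) (r)) (t) (h (t)))) (q (w (m (r) (k) (r)) (w (r) (q (k) (k)) (t)) (f (r) (t) (r))) (q (k) (w (h (t)) (k) (f (r) (t) (r))))) (t))
3. (w (h (f (m (r) (k) (r)) (t) (h (t)))) (q (w (m (r) (k) (r)) (w (r) (q (k) (k)) (t)) (f (r) (t) (r))) (q (k) (w (h (t)) (k) (f (r) (t) (r))))) (t))  →  (w (h (f (m (r) (k) (r)) (t) (h (t)))) (q (w (m (r) (k) (r)) (w (r) (k) (t)) (f (r) (t) (r))) (q (k) (w (h (t)) (k) (f (r) (t) (r))))) (t))
4. (w (h (f (m (r) (k) (r)) (t) (h (t)))) (q (w (m (r) (k) (r)) (w (r) (k) (t)) (f (r) (t) (r))) (q (k) (w (h (t)) (k) (f (r) (t) (r))))) (t))  →  (w (h (f (m (r) (k) (r)) (t) (h (t)))) (q (w (m (r) (k) (r)) (w (r) (k) (t)) (f (r) (t) (r))) (w (h (t)) (k) (f (r) (t) (r)))) (t))


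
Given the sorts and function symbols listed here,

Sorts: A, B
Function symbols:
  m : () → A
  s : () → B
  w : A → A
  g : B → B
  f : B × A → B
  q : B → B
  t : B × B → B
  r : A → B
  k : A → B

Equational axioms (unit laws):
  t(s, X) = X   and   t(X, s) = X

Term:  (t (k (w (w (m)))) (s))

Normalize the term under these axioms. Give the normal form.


1. (t (k (w (w (m)))) (s))  →  (k (w (w (m))))

normal form = (k (w (w (m))))


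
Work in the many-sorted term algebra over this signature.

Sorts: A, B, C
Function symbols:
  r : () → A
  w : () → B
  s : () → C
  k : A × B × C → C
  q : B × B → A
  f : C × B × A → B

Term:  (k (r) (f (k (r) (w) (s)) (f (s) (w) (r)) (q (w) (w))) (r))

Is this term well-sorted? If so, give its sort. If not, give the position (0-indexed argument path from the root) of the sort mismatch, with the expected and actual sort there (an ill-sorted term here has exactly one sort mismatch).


ill-sorted at position [2]: expected C, got A

  (r) : A
      (r) : A
      (w) : B
      (s) : C
    (k (r) (w) (s)) : C
      (s) : C
      (w) : B
      (r) : A
    (f (s) (w) (r)) : B
      (w) : B
      (w) : B
    (q (w) (w)) : A
  (f (k (r) (w) (s)) (f (s) (w) (r)) (q (w) (w))) : B
  (r) : A
(k (r) (f (k (r) (w) (s)) (f (s) (w) (r)) (q (w) (w))) (r)) : ✗ arg 2 at [2] has sort A, expected C


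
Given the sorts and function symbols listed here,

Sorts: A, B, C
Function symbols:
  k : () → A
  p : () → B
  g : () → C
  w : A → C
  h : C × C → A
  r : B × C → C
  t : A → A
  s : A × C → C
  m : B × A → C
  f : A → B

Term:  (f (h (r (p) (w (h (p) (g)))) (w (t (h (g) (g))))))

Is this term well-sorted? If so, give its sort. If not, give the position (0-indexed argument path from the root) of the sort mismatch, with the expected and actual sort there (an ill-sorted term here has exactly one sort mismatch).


      (p) : B
          (p) : B
          (g) : C
        (h (p) (g)) : ✗ arg 0 at [0, 0, 1, 0, 0] has sort B, expected C
          (g) : C
          (g) : C
        (h (g) (g)) : A
      (t (h (g) (g))) : A
    (w (t (h (g) (g)))) : C

ill-sorted at position [0, 0, 1, 0, 0]: expected C, got B


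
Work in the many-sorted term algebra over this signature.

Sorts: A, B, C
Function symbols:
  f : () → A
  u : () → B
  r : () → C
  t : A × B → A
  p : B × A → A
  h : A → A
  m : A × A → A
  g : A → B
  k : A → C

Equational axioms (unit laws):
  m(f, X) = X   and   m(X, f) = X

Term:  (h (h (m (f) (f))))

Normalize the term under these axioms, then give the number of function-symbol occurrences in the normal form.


1. (h (h (m (f) (f))))  →  (h (h (f)))
normal form: (h (h (f)))

size = 3


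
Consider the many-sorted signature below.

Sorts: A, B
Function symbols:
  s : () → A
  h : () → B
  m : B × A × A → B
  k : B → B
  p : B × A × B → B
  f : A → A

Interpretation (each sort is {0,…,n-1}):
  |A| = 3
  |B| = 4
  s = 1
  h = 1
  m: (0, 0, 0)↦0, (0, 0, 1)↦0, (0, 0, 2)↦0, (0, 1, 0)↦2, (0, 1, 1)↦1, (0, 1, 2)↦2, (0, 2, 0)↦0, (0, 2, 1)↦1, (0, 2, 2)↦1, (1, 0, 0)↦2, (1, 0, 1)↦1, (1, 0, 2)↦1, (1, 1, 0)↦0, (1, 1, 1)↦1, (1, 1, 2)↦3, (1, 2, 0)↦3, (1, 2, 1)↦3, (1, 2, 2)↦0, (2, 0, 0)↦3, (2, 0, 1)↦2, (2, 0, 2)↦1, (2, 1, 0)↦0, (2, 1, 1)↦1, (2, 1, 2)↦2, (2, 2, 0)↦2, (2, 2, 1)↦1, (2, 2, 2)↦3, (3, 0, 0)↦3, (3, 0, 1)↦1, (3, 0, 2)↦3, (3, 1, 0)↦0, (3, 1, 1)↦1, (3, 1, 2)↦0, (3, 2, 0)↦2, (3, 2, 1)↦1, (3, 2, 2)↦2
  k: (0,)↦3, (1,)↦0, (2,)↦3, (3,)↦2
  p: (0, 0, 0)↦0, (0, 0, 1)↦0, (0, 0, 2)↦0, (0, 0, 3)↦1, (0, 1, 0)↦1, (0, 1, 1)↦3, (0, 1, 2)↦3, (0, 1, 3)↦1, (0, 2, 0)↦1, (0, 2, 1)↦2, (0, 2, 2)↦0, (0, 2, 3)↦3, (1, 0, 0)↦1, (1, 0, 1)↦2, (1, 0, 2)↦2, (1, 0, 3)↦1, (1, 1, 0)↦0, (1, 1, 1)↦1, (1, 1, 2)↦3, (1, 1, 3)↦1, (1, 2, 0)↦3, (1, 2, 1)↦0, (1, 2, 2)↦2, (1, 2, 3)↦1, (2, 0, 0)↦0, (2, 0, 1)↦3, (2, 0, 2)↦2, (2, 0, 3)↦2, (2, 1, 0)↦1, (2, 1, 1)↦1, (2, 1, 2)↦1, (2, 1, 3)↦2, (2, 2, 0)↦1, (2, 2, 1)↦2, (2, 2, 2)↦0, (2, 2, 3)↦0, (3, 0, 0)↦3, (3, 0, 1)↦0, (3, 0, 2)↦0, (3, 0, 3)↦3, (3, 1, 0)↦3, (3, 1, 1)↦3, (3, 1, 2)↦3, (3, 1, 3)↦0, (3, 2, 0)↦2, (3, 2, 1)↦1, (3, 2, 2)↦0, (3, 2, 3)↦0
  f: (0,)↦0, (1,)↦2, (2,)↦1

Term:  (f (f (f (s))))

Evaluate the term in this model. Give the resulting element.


value = 2

  s = 1
  (f (s)) = f(1,) = 2
  (f (f (s))) = f(2,) = 1
  (f (f (f (s)))) = f(1,) = 2


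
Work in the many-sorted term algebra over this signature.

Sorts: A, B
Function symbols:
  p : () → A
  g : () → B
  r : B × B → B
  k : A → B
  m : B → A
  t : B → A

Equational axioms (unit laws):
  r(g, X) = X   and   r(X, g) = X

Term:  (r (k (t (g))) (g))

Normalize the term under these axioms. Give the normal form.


1. (r (k (t (g))) (g))  →  (k (t (g)))

normal form = (k (t (g)))


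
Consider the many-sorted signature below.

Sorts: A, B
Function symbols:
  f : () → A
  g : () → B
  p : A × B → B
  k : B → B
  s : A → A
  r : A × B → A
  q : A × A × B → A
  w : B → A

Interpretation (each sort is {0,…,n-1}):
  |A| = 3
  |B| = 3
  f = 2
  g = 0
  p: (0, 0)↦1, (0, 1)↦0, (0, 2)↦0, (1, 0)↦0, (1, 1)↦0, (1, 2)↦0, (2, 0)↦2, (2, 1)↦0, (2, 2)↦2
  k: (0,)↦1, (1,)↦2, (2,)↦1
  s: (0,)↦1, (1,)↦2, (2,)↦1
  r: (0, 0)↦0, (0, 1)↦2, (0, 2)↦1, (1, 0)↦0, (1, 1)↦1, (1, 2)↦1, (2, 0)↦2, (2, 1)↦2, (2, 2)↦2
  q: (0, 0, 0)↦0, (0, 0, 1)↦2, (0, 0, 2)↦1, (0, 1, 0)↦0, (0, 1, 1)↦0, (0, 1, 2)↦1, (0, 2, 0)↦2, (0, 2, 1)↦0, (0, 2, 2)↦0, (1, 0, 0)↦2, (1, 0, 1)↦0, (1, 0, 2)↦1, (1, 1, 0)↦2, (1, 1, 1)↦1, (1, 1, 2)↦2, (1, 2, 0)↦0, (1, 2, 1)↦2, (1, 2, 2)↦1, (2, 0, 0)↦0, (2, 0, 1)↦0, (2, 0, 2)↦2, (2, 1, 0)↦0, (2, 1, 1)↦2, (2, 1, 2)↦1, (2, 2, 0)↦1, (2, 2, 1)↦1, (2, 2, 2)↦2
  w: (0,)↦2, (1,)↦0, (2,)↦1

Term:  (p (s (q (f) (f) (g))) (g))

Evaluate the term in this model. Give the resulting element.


  f = 2
  f = 2
  g = 0
  (q (f) (f) (g)) = q(2, 2, 0) = 1
  (s (q (f) (f) (g))) = s(1,) = 2
  g = 0
  (p (s (q (f) (f) (g))) (g)) = p(2, 0) = 2

value = 2


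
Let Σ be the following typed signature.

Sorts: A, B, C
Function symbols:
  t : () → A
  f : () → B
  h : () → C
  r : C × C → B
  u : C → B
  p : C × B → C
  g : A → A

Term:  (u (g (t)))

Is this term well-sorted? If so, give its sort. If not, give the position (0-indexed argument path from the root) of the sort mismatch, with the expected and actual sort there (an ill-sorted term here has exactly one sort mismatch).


ill-sorted at position [0]: expected C, got A

    (t) : A
  (g (t)) : A
(u (g (t))) : ✗ arg 0 at [0] has sort A, expected C


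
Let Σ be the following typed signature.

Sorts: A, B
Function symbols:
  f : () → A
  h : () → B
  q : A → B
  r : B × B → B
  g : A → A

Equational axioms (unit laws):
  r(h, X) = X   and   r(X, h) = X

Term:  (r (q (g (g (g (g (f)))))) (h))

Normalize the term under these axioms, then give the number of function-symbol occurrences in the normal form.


size = 6

1. (r (q (g (g (g (g (f)))))) (h))  →  (q (g (g (g (g (f))))))
normal form: (q (g (g (g (g (f))))))


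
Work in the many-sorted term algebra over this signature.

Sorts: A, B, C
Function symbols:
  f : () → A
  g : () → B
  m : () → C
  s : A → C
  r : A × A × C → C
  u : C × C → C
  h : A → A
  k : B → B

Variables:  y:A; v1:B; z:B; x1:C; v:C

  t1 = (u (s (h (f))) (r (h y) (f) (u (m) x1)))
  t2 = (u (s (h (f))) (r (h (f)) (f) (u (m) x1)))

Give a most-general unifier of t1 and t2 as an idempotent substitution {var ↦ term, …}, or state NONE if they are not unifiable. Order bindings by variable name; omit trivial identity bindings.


{y ↦ (f)}


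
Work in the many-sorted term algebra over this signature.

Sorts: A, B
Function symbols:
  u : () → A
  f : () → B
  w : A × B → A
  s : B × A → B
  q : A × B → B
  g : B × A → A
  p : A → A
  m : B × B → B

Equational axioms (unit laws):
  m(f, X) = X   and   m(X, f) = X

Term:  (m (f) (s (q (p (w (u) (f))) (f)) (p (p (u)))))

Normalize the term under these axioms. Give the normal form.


1. (m (f) (s (q (p (w (u) (f))) (f)) (p (p (u)))))  →  (s (q (p (w (u) (f))) (f)) (p (p (u))))

normal form = (s (q (p (w (u) (f))) (f)) (p (p (u))))


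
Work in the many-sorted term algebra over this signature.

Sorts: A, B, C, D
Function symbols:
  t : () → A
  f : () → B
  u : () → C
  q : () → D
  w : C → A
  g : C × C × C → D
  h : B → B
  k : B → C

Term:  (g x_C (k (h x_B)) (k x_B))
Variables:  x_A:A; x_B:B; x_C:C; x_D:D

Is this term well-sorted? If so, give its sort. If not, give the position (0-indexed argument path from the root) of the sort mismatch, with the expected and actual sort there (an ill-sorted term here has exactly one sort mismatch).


well-sorted; sort = D

  x_C : C
      x_B : B
    (h x_B) : B
  (k (h x_B)) : C
    x_B : B
  (k x_B) : C
(g x_C (k (h x_B)) (k x_B)) : D


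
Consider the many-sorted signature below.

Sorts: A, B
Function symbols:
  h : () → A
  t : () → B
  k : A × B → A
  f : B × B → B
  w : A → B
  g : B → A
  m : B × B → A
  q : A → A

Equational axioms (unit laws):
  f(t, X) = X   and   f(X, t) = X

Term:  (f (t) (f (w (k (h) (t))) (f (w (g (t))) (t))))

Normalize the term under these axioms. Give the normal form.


1. (f (t) (f (w (k (h) (t))) (f (w (g (t))) (t))))  →  (f (w (k (h) (t))) (f (w (g (t))) (t)))
2. (f (w (k (h) (t))) (f (w (g (t))) (t)))  →  (f (w (k (h) (t))) (w (g (t))))

normal form = (f (w (k (h) (t))) (w (g (t))))


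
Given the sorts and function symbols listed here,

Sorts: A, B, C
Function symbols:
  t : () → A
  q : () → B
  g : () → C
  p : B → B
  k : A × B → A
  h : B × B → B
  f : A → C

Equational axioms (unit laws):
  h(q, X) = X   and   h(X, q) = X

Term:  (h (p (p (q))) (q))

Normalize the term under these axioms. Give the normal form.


1. (h (p (p (q))) (q))  →  (p (p (q)))

normal form = (p (p (q)))


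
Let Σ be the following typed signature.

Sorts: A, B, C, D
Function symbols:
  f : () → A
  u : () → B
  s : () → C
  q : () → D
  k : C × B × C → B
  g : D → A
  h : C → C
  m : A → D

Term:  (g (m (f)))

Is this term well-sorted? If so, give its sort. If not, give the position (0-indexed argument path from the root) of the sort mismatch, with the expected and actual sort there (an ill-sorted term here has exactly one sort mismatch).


well-sorted; sort = A

    (f) : A
  (m (f)) : D
(g (m (f))) : A


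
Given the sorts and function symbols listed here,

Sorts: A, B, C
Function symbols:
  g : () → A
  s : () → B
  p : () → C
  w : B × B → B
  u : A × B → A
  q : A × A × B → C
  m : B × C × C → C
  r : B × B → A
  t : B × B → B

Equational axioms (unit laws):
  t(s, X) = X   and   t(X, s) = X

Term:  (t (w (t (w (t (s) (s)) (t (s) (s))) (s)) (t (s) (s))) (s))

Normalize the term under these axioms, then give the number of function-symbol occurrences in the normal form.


size = 5

1. (t (w (t (w (t (s) (s)) (t (s) (s))) (s)) (t (s) (s))) (s))  →  (w (t (w (t (s) (s)) (t (s) (s))) (s)) (t (s) (s)))
2. (w (t (w (t (s) (s)) (t (s) (s))) (s)) (t (s) (s)))  →  (w (w (t (s) (s)) (t (s) (s))) (t (s) (s)))
3. (w (w (t (s) (s)) (t (s) (s))) (t (s) (s)))  →  (w (w (s) (t (s) (s))) (t (s) (s)))
4. (w (w (s) (t (s) (s))) (t (s) (s)))  →  (w (w (s) (s)) (t (s) (s)))
5. (w (w (s) (s)) (t (s) (s)))  →  (w (w (s) (s)) (s))
normal form: (w (w (s) (s)) (s))


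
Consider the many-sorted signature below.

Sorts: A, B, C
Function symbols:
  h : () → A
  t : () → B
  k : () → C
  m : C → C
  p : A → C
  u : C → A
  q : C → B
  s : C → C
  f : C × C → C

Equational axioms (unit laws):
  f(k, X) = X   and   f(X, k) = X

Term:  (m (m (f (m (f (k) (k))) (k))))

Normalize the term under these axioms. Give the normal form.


normal form = (m (m (m (k))))

1. (m (m (f (m (f (k) (k))) (k))))  →  (m (m (m (f (k) (k)))))
2. (m (m (m (f (k) (k)))))  →  (m (m (m (k))))


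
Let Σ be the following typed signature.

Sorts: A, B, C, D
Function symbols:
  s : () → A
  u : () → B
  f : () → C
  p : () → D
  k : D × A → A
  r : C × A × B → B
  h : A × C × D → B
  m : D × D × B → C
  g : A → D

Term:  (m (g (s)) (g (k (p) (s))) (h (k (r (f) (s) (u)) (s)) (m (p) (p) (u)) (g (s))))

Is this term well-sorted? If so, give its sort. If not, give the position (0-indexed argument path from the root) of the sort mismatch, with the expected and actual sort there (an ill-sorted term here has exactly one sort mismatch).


    (s) : A
  (g (s)) : D
      (p) : D
      (s) : A
    (k (p) (s)) : A
  (g (k (p) (s))) : D
        (f) : C
        (s) : A
        (u) : B
      (r (f) (s) (u)) : B
      (s) : A
    (k (r (f) (s) (u)) (s)) : ✗ arg 0 at [2, 0, 0] has sort B, expected D
      (p) : D
      (p) : D
      (u) : B
    (m (p) (p) (u)) : C
      (s) : A
    (g (s)) : D

ill-sorted at position [2, 0, 0]: expected D, got B


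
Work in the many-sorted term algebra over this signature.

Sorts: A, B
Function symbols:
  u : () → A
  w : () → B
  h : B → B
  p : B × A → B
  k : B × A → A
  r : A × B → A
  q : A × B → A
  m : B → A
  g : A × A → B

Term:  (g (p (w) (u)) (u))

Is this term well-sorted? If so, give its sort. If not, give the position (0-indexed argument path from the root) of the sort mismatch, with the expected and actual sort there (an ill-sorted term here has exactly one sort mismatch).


    (w) : B
    (u) : A
  (p (w) (u)) : B
  (u) : A
(g (p (w) (u)) (u)) : ✗ arg 0 at [0] has sort B, expected A

ill-sorted at position [0]: expected A, got B


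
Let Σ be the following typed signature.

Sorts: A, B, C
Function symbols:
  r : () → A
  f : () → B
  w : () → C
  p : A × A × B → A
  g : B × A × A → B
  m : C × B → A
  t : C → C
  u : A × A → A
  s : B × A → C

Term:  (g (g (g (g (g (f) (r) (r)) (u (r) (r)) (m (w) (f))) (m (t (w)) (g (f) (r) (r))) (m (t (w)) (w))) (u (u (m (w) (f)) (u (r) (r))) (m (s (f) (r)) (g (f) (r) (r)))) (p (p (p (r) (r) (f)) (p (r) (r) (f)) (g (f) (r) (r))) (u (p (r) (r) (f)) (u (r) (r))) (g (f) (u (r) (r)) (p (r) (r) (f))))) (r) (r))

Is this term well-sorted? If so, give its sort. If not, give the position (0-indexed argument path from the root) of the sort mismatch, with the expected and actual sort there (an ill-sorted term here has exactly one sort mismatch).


ill-sorted at position [0, 0, 2, 1]: expected B, got C

          (f) : B
          (r) : A
          (r) : A
        (g (f) (r) (r)) : B
          (r) : A
          (r) : A
        (u (r) (r)) : A
          (w) : C
          (f) : B
        (m (w) (f)) : A
      (g (g (f) (r) (r)) (u (r) (r)) (m (w) (f))) : B
          (w) : C
        (t (w)) : C
          (f) : B
          (r) : A
          (r) : A
        (g (f) (r) (r)) : B
      (m (t (w)) (g (f) (r) (r))) : A
          (w) : C
        (t (w)) : C
        (w) : C
      (m (t (w)) (w)) : ✗ arg 1 at [0, 0, 2, 1] has sort C, expected B
          (w) : C
          (f) : B
        (m (w) (f)) : A
          (r) : A
          (r) : A
        (u (r) (r)) : A
      (u (m (w) (f)) (u (r) (r))) : A
          (f) : B
          (r) : A
        (s (f) (r)) : C
          (f) : B
          (r) : A
          (r) : A
        (g (f) (r) (r)) : B
      (m (s (f) (r)) (g (f) (r) (r))) : A
    (u (u (m (w) (f)) (u (r) (r))) (m (s (f) (r)) (g (f) (r) (r)))) : A
          (r) : A
          (r) : A
          (f) : B
        (p (r) (r) (f)) : A
          (r) : A
          (r) : A
          (f) : B
        (p (r) (r) (f)) : A
          (f) : B
          (r) : A
          (r) : A
        (g (f) (r) (r)) : B
      (p (p (r) (r) (f)) (p (r) (r) (f)) (g (f) (r) (r))) : A
          (r) : A
          (r) : A
          (f) : B
        (p (r) (r) (f)) : A
          (r) : A
          (r) : A
        (u (r) (r)) : A
      (u (p (r) (r) (f)) (u (r) (r))) : A
        (f) : B
          (r) : A
          (r) : A
        (u (r) (r)) : A
          (r) : A
          (r) : A
          (f) : B
        (p (r) (r) (f)) : A
      (g (f) (u (r) (r)) (p (r) (r) (f))) : B
    (p (p (p (r) (r) (f)) (p (r) (r) (f)) (g (f) (r) (r))) (u (p (r) (r) (f)) (u (r) (r))) (g (f) (u (r) (r)) (p (r) (r) (f)))) : A
  (r) : A
  (r) : A


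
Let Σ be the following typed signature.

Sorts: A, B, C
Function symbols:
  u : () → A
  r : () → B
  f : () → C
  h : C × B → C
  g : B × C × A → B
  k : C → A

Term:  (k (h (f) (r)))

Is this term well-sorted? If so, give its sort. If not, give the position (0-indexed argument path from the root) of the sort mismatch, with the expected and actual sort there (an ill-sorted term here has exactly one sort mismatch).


well-sorted; sort = A

    (f) : C
    (r) : B
  (h (f) (r)) : C
(k (h (f) (r))) : A


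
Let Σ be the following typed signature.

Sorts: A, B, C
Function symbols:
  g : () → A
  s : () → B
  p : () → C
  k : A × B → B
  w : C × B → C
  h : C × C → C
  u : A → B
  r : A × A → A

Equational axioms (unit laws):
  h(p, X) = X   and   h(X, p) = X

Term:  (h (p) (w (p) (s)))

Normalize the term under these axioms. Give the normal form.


1. (h (p) (w (p) (s)))  →  (w (p) (s))

normal form = (w (p) (s))


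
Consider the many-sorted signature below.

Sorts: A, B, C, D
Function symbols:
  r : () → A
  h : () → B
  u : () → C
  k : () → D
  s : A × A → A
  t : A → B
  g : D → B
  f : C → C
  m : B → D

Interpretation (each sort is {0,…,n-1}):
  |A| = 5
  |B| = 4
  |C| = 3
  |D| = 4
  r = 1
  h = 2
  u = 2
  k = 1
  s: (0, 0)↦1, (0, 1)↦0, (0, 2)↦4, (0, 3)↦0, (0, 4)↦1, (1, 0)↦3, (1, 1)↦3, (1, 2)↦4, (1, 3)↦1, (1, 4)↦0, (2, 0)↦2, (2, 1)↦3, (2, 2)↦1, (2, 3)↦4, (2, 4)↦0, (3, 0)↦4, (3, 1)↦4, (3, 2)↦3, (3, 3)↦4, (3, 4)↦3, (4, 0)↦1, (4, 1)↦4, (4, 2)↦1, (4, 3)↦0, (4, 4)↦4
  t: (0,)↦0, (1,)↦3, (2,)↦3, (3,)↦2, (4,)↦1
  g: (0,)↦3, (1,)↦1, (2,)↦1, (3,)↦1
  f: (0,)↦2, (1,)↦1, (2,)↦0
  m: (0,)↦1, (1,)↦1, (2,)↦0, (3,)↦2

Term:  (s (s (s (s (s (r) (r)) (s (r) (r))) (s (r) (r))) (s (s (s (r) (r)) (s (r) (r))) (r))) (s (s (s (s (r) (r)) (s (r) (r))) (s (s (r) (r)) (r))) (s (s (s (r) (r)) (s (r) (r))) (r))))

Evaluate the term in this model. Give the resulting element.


  r = 1
  r = 1
  (s (r) (r)) = s(1, 1) = 3
  r = 1
  r = 1
  (s (r) (r)) = s(1, 1) = 3
  (s (s (r) (r)) (s (r) (r))) = s(3, 3) = 4
  r = 1
  r = 1
  (s (r) (r)) = s(1, 1) = 3
  (s (s (s (r) (r)) (s (r) (r))) (s (r) (r))) = s(4, 3) = 0
  r = 1
  r = 1
  (s (r) (r)) = s(1, 1) = 3
  r = 1
  r = 1
  (s (r) (r)) = s(1, 1) = 3
  (s (s (r) (r)) (s (r) (r))) = s(3, 3) = 4
  r = 1
  (s (s (s (r) (r)) (s (r) (r))) (r)) = s(4, 1) = 4
  (s (s (s (s (r) (r)) (s (r) (r))) (s (r) (r))) (s (s (s (r) (r)) (s (r) (r))) (r))) = s(0, 4) = 1
  r = 1
  r = 1
  (s (r) (r)) = s(1, 1) = 3
  r = 1
  r = 1
  (s (r) (r)) = s(1, 1) = 3
  (s (s (r) (r)) (s (r) (r))) = s(3, 3) = 4
  r = 1
  r = 1
  (s (r) (r)) = s(1, 1) = 3
  r = 1
  (s (s (r) (r)) (r)) = s(3, 1) = 4
  (s (s (s (r) (r)) (s (r) (r))) (s (s (r) (r)) (r))) = s(4, 4) = 4
  r = 1
  r = 1
  (s (r) (r)) = s(1, 1) = 3
  r = 1
  r = 1
  (s (r) (r)) = s(1, 1) = 3
  (s (s (r) (r)) (s (r) (r))) = s(3, 3) = 4
  r = 1
  (s (s (s (r) (r)) (s (r) (r))) (r)) = s(4, 1) = 4
  (s (s (s (s (r) (r)) (s (r) (r))) (s (s (r) (r)) (r))) (s (s (s (r) (r)) (s (r) (r))) (r))) = s(4, 4) = 4
  (s (s (s (s (s (r) (r)) (s (r) (r))) (s (r) (r))) (s (s (s (r) (r)) (s (r) (r))) (r))) (s (s (s (s (r) (r)) (s (r) (r))) (s (s (r) (r)) (r))) (s (s (s (r) (r)) (s (r) (r))) (r)))) = s(1, 4) = 0

value = 0


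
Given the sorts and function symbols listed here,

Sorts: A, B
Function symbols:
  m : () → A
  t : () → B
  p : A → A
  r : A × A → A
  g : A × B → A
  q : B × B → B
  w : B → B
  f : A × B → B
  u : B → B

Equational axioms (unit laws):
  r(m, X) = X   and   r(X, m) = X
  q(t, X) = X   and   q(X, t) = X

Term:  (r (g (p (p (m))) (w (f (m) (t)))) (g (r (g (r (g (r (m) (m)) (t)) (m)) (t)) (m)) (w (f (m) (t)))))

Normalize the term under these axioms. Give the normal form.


normal form = (r (g (p (p (m))) (w (f (m) (t)))) (g (g (g (m) (t)) (t)) (w (f (m) (t)))))

1. (r (g (p (p (m))) (w (f (m) (t)))) (g (r (g (r (g (r (m) (m)) (t)) (m)) (t)) (m)) (w (f (m) (t)))))  →  (r (g (p (p (m))) (w (f (m) (t)))) (g (g (r (g (r (m) (m)) (t)) (m)) (t)) (w (f (m) (t)))))
2. (r (g (p (p (m))) (w (f (m) (t)))) (g (g (r (g (r (m) (m)) (t)) (m)) (t)) (w (f (m) (t)))))  →  (r (g (p (p (m))) (w (f (m) (t)))) (g (g (g (r (m) (m)) (t)) (t)) (w (f (m) (t)))))
3. (r (g (p (p (m))) (w (f (m) (t)))) (g (g (g (r (m) (m)) (t)) (t)) (w (f (m) (t)))))  →  (r (g (p (p (m))) (w (f (m) (t)))) (g (g (g (m) (t)) (t)) (w (f (m) (t)))))
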